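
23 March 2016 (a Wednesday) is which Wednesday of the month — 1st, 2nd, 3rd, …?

4th

Day 23 falls in week ⌈23/7⌉ of the month.
Days 1–7 hold the 1st Wednesday, 8–14 the 2nd, 15–21 the 3rd, 22–28 the 4th, 29–31 the 5th.
23 is in the range for the 4th.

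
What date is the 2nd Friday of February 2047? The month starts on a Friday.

February 2047 begins on a Friday, so the first Friday is February 1.
The 2nd Friday is 1 weeks later: 1 + 7 = 8.

February 8, 2047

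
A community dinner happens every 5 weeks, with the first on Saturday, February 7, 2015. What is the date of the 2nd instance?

March 14, 2015

The 2nd occurrence is 1 interval after the first: 1 × 35 = 35 days after February 7, 2015.
February has 28 days — 21 days to the end of February leaves 14.
14 days into March → March 14, 2015.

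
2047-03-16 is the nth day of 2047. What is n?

Days in months before March: 31 + 28 = 59.
Plus 16 days into March → day 75.

75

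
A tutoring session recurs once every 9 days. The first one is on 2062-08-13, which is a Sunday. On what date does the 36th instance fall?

The 36th occurrence is 35 intervals after the first: 35 × 9 = 315 days after 2062-08-13.
August has 31 days — 18 days to the end of August leaves 297.
September has 30 days (267 left).
October has 31 days (236 left).
November has 30 days (206 left).
December has 31 days (175 left).
January has 31 days (144 left).
February has 28 days (116 left).
March has 31 days (85 left).
April has 30 days (55 left).
May has 31 days (24 left).
24 days into June → 2063-06-24.

2063-06-24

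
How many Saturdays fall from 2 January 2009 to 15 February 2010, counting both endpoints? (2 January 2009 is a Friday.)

59

2 January 2009 is a Friday; the first Saturday on or after it is 3 January 2009 (1 day later).
From 3 January 2009 to 15 February 2010: 362 + 46 = 408 days (rest of 2009, to 15 February 2010 in 2010).
408 ÷ 7 = 58 full weeks with remainder 2, so 58 more Saturdays after the first → 59.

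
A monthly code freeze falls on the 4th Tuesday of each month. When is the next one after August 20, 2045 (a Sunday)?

August 2045 starts on a Tuesday; its first Tuesday is the 1st, so the 4th Tuesday is the 22nd — August 22, 2045.
August 22, 2045 is after August 20, 2045, so that is the next one.

August 22, 2045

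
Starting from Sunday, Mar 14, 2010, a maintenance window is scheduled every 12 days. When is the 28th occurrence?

The 28th occurrence is 27 intervals after the first: 27 × 12 = 324 days after Mar 14, 2010.
Mar has 31 days — 17 days to the end of Mar leaves 307.
Apr has 30 days (277 left).
May has 31 days (246 left).
Jun has 30 days (216 left).
Jul has 31 days (185 left).
Aug has 31 days (154 left).
Sep has 30 days (124 left).
Oct has 31 days (93 left).
Nov has 30 days (63 left).
Dec has 31 days (32 left).
Jan has 31 days (1 left).
1 day into Feb → Feb 1, 2011.

Feb 1, 2011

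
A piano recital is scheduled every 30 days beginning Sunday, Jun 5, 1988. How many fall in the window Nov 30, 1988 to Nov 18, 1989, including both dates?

12

Occurrences land 30·i days after Jun 5, 1988 for i = 0, 1, 2, …
Nov 30, 1988 is 178 days after the start; 178 ÷ 30 = 5 remainder 28; since the remainder is 28, round up to i = 6. First occurrence in the window: #7 on Dec 2, 1988 (6×30 = 180 days in).
Nov 18, 1989 is 531 days after the start; 531 ÷ 30 = 17 remainder 21. Last occurrence in the window: #18 on Oct 28, 1989.
Occurrences #7 through #18: 12 in total.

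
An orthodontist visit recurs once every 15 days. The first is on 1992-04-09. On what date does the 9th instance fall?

The 9th occurrence is 8 intervals after the first: 8 × 15 = 120 days after 1992-04-09.
April has 30 days — 21 days to the end of April leaves 99.
May has 31 days (68 left).
June has 30 days (38 left).
July has 31 days (7 left).
7 days into August → 1992-08-07.

1992-08-07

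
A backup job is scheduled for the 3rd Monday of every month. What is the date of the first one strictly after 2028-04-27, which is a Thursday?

2028-05-15

April 2028 starts on a Saturday; its first Monday is the 3rd, so the 3rd Monday is the 17th — 2028-04-17.
That is not after 2028-04-27, so look at May 2028.
May 2028 starts on a Monday; its first Monday is the 1st, so the 3rd Monday is the 15th — 2028-05-15.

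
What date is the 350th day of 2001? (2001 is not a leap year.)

Jan has 31 days (350 − 31 = 319 remain).
Feb has 28 days (319 − 28 = 291 remain).
Mar has 31 days (291 − 31 = 260 remain).
Apr has 30 days (260 − 30 = 230 remain).
May has 31 days (230 − 31 = 199 remain).
Jun has 30 days (199 − 30 = 169 remain).
Jul has 31 days (169 − 31 = 138 remain).
Aug has 31 days (138 − 31 = 107 remain).
Sep has 30 days (107 − 30 = 77 remain).
Oct has 31 days (77 − 31 = 46 remain).
Nov has 30 days (46 − 30 = 16 remain).
16 into Dec → Dec 16.

Dec 16, 2001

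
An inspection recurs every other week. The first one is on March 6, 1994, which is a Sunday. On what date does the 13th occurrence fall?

The 13th occurrence is 12 intervals after the first: 12 × 14 = 168 days after March 6, 1994.
March has 31 days — 25 days to the end of March leaves 143.
April has 30 days (113 left).
May has 31 days (82 left).
June has 30 days (52 left).
July has 31 days (21 left).
21 days into August → August 21, 1994.

August 21, 1994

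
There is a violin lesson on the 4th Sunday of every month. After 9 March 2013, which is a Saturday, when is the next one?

24 March 2013

March 2013 starts on a Friday; its first Sunday is the 3rd, so the 4th Sunday is the 24th — 24 March 2013.
24 March 2013 is after 9 March 2013, so that is the next one.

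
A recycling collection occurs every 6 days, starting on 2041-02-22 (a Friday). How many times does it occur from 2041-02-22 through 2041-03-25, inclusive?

6

Occurrences land 6·i days after 2041-02-22 for i = 0, 1, 2, …
The window opens on the start date, so the first occurrence inside is #1 on 2041-02-22.
2041-03-25 is 31 days after the start; 31 ÷ 6 = 5 remainder 1. Last occurrence in the window: #6 on 2041-03-24.
Occurrences #1 through #6: 6 in total.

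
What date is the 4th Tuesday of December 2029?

2029-12-25

The first Tuesday of December 2029 is December 4.
The 4th Tuesday is 3 weeks later: 4 + 21 = 25.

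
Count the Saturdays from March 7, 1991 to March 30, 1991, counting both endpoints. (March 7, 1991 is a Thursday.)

March 7, 1991 is a Thursday; the first Saturday on or after it is March 9, 1991 (2 days later).
From March 9, 1991 to March 30, 1991 is 30 − 9 = 21 days.
21 ÷ 7 = 3 full weeks with remainder 0, so 3 more Saturdays after the first → 4.

4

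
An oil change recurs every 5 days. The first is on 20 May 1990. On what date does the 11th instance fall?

9 July 1990

The 11th occurrence is 10 intervals after the first: 10 × 5 = 50 days after 20 May 1990.
May has 31 days — 11 days to the end of May leaves 39.
June has 30 days (9 left).
9 days into July → 9 July 1990.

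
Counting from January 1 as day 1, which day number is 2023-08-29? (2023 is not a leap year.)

Days in months before August: 31 + 28 + 31 + 30 + 31 + 30 + 31 = 212.
Plus 29 days into August → day 241.

241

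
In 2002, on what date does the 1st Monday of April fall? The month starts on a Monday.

April 2002 begins on a Monday, so the first Monday is April 1.

2002-04-01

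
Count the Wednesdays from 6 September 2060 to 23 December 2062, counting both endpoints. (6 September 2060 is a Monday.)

120

6 September 2060 is a Monday; the first Wednesday on or after it is 8 September 2060 (2 days later).
From 8 September 2060 to 23 December 2062: 114 + 365 + 357 = 836 days (rest of 2060, 2061, to 23 December 2062 in 2062).
836 ÷ 7 = 119 full weeks with remainder 3, so 119 more Wednesdays after the first → 120.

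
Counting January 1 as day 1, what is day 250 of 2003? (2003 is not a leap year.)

January has 31 days (250 − 31 = 219 remain).
February has 28 days (219 − 28 = 191 remain).
March has 31 days (191 − 31 = 160 remain).
April has 30 days (160 − 30 = 130 remain).
May has 31 days (130 − 31 = 99 remain).
June has 30 days (99 − 30 = 69 remain).
July has 31 days (69 − 31 = 38 remain).
August has 31 days (38 − 31 = 7 remain).
7 into September → September 7.

2003-09-07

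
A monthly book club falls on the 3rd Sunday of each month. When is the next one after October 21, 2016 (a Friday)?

November 20, 2016

October 2016 starts on a Saturday; its first Sunday is the 2nd, so the 3rd Sunday is the 16th — October 16, 2016.
That is not after October 21, 2016, so look at November 2016.
November 2016 starts on a Tuesday; its first Sunday is the 6th, so the 3rd Sunday is the 20th — November 20, 2016.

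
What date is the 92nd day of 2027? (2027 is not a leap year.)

Jan has 31 days (92 − 31 = 61 remain).
Feb has 28 days (61 − 28 = 33 remain).
Mar has 31 days (33 − 31 = 2 remain).
2 into Apr → Apr 2.

Apr 2, 2027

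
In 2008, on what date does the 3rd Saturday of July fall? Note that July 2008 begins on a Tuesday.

July 19, 2008

July 2008 begins on a Tuesday, so the first Saturday is July 5 (4 days later).
The 3rd Saturday is 2 weeks later: 5 + 14 = 19.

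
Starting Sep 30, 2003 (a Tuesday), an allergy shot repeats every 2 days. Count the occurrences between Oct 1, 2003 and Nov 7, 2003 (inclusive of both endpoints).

19

Occurrences land 2·i days after Sep 30, 2003 for i = 0, 1, 2, …
Oct 1, 2003 is 1 day after the start; 1 ÷ 2 = 0 remainder 1; since the remainder is 1, round up to i = 1. First occurrence in the window: #2 on Oct 2, 2003 (1×2 = 2 days in).
Nov 7, 2003 is 38 days after the start; 38 ÷ 2 = 19 remainder 0. Last occurrence in the window: #20 on Nov 7, 2003.
Occurrences #2 through #20: 19 in total.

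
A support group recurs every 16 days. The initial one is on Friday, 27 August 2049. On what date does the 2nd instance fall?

The 2nd occurrence is 1 interval after the first: 1 × 16 = 16 days after 27 August 2049.
August has 31 days — 4 days to the end of August leaves 12.
12 days into September → 12 September 2049.

12 September 2049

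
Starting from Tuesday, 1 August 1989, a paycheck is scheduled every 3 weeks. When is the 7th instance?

5 December 1989

The 7th occurrence is 6 intervals after the first: 6 × 21 = 126 days after 1 August 1989.
August has 31 days — 30 days to the end of August leaves 96.
September has 30 days (66 left).
October has 31 days (35 left).
November has 30 days (5 left).
5 days into December → 5 December 1989.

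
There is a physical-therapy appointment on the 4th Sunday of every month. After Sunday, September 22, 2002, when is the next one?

September 2002 starts on a Sunday; its first Sunday is the 1st, so the 4th Sunday is the 22nd — September 22, 2002.
That is not after September 22, 2002, so look at October 2002.
October 2002 starts on a Tuesday; its first Sunday is the 6th, so the 4th Sunday is the 27th — October 27, 2002.

October 27, 2002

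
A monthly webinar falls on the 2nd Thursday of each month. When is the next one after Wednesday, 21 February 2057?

8 March 2057

February 2057 starts on a Thursday; its first Thursday is the 1st, so the 2nd Thursday is the 8th — 8 February 2057.
That is not after 21 February 2057, so look at March 2057.
March 2057 starts on a Thursday; its first Thursday is the 1st, so the 2nd Thursday is the 8th — 8 March 2057.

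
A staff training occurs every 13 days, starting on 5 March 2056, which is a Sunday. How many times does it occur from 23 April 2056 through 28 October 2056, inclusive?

15

Occurrences land 13·i days after 5 March 2056 for i = 0, 1, 2, …
23 April 2056 is 49 days after the start; 49 ÷ 13 = 3 remainder 10; since the remainder is 10, round up to i = 4. First occurrence in the window: #5 on 26 April 2056 (4×13 = 52 days in).
28 October 2056 is 237 days after the start; 237 ÷ 13 = 18 remainder 3. Last occurrence in the window: #19 on 25 October 2056.
Occurrences #5 through #19: 15 in total.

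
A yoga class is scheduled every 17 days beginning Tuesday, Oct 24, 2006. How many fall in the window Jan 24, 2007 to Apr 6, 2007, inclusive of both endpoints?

4

Occurrences land 17·i days after Oct 24, 2006 for i = 0, 1, 2, …
Jan 24, 2007 is 92 days after the start; 92 ÷ 17 = 5 remainder 7; since the remainder is 7, round up to i = 6. First occurrence in the window: #7 on Feb 3, 2007 (6×17 = 102 days in).
Apr 6, 2007 is 164 days after the start; 164 ÷ 17 = 9 remainder 11. Last occurrence in the window: #10 on Mar 26, 2007.
Occurrences #7 through #10: 4 in total.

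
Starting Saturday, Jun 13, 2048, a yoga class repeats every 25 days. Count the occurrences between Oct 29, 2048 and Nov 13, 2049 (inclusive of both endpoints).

Occurrences land 25·i days after Jun 13, 2048 for i = 0, 1, 2, …
Oct 29, 2048 is 138 days after the start; 138 ÷ 25 = 5 remainder 13; since the remainder is 13, round up to i = 6. First occurrence in the window: #7 on Nov 10, 2048 (6×25 = 150 days in).
Nov 13, 2049 is 518 days after the start; 518 ÷ 25 = 20 remainder 18. Last occurrence in the window: #21 on Oct 26, 2049.
Occurrences #7 through #21: 15 in total.

15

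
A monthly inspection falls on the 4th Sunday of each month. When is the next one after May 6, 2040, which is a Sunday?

May 27, 2040

May 2040 starts on a Tuesday; its first Sunday is the 6th, so the 4th Sunday is the 27th — May 27, 2040.
May 27, 2040 is after May 6, 2040, so that is the next one.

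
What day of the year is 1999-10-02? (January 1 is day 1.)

Days in months before October: 31 + 28 + 31 + 30 + 31 + 30 + 31 + 31 + 30 = 273.
Plus 2 days into October → day 275.

275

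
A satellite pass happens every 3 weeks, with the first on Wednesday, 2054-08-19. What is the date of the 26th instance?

The 26th occurrence is 25 intervals after the first: 25 × 21 = 525 days after 2054-08-19.
August has 31 days — 12 days to the end of August leaves 513.
From end of August to end of 2054 is 122 days (391 left).
2055 has 365 days (26 left).
26 days into January → 2056-01-26.

2056-01-26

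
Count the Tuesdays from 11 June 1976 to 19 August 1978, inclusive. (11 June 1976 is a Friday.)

114

11 June 1976 is a Friday; the first Tuesday on or after it is 15 June 1976 (4 days later).
From 15 June 1976 to 19 August 1978: 199 + 365 + 231 = 795 days (rest of 1976, 1977, to 19 August 1978 in 1978).
795 ÷ 7 = 113 full weeks with remainder 4, so 113 more Tuesdays after the first → 114.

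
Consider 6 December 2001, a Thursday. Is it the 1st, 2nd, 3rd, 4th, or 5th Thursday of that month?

1st

Day 6 falls in week ⌈6/7⌉ of the month.
Days 1–7 hold the 1st Thursday, 8–14 the 2nd, 15–21 the 3rd, 22–28 the 4th, 29–31 the 5th.
6 is in the range for the 1st.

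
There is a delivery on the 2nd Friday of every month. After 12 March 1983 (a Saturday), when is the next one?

8 April 1983

March 1983 starts on a Tuesday; its first Friday is the 4th, so the 2nd Friday is the 11th — 11 March 1983.
That is not after 12 March 1983, so look at April 1983.
April 1983 starts on a Friday; its first Friday is the 1st, so the 2nd Friday is the 8th — 8 April 1983.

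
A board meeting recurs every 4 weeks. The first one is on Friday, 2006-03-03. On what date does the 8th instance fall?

2006-09-15

The 8th occurrence is 7 intervals after the first: 7 × 28 = 196 days after 2006-03-03.
March has 31 days — 28 days to the end of March leaves 168.
April has 30 days (138 left).
May has 31 days (107 left).
June has 30 days (77 left).
July has 31 days (46 left).
August has 31 days (15 left).
15 days into September → 2006-09-15.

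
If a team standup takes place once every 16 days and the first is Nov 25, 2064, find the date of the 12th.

May 20, 2065

The 12th occurrence is 11 intervals after the first: 11 × 16 = 176 days after Nov 25, 2064.
Nov has 30 days — 5 days to the end of Nov leaves 171.
Dec has 31 days (140 left).
Jan has 31 days (109 left).
Feb has 28 days (81 left).
Mar has 31 days (50 left).
Apr has 30 days (20 left).
20 days into May → May 20, 2065.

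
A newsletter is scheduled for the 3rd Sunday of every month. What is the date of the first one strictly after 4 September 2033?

September 2033 starts on a Thursday; its first Sunday is the 4th, so the 3rd Sunday is the 18th — 18 September 2033.
18 September 2033 is after 4 September 2033, so that is the next one.

18 September 2033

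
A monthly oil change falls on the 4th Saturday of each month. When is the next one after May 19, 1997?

May 1997 starts on a Thursday; its first Saturday is the 3rd, so the 4th Saturday is the 24th — May 24, 1997.
May 24, 1997 is after May 19, 1997, so that is the next one.

May 24, 1997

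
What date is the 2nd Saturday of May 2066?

8 May 2066

May 2066 begins on a Saturday, so the first Saturday is May 1.
The 2nd Saturday is 1 weeks later: 1 + 7 = 8.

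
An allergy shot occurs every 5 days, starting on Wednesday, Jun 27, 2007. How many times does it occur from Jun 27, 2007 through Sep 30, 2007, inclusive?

20

Occurrences land 5·i days after Jun 27, 2007 for i = 0, 1, 2, …
The window opens on the start date, so the first occurrence inside is #1 on Jun 27, 2007.
Sep 30, 2007 is 95 days after the start; 95 ÷ 5 = 19 remainder 0. Last occurrence in the window: #20 on Sep 30, 2007.
Occurrences #1 through #20: 20 in total.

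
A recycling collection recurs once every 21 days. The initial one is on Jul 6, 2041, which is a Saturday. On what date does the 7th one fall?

The 7th occurrence is 6 intervals after the first: 6 × 21 = 126 days after Jul 6, 2041.
Jul has 31 days — 25 days to the end of Jul leaves 101.
Aug has 31 days (70 left).
Sep has 30 days (40 left).
Oct has 31 days (9 left).
9 days into Nov → Nov 9, 2041.

Nov 9, 2041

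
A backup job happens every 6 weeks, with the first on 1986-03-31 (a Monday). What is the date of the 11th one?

1987-05-25

The 11th occurrence is 10 intervals after the first: 10 × 42 = 420 days after 1986-03-31.
March has 31 days — 0 days to the end of March leaves 420.
From end of March to end of 1986 is 275 days (145 left).
January has 31 days (114 left).
February has 28 days (86 left).
March has 31 days (55 left).
April has 30 days (25 left).
25 days into May → 1987-05-25.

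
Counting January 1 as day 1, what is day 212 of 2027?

January has 31 days (212 − 31 = 181 remain).
February has 28 days (181 − 28 = 153 remain).
March has 31 days (153 − 31 = 122 remain).
April has 30 days (122 − 30 = 92 remain).
May has 31 days (92 − 31 = 61 remain).
June has 30 days (61 − 30 = 31 remain).
31 into July → July 31.

July 31, 2027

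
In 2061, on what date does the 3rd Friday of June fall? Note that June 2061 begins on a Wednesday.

June 2061 begins on a Wednesday, so the first Friday is June 3 (2 days later).
The 3rd Friday is 2 weeks later: 3 + 14 = 17.

2061-06-17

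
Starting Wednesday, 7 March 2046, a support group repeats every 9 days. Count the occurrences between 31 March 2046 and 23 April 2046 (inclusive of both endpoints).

Occurrences land 9·i days after 7 March 2046 for i = 0, 1, 2, …
31 March 2046 is 24 days after the start; 24 ÷ 9 = 2 remainder 6; since the remainder is 6, round up to i = 3. First occurrence in the window: #4 on 3 April 2046 (3×9 = 27 days in).
23 April 2046 is 47 days after the start; 47 ÷ 9 = 5 remainder 2. Last occurrence in the window: #6 on 21 April 2046.
Occurrences #4 through #6: 3 in total.

3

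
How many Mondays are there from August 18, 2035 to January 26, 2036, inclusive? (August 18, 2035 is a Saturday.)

23

August 18, 2035 is a Saturday; the first Monday on or after it is August 20, 2035 (2 days later).
From August 20, 2035 to January 26, 2036: 11 + 30 + 31 + 30 + 31 + 26 = 159 days (rest of August, September, October, November, December, January).
159 ÷ 7 = 22 full weeks with remainder 5, so 22 more Mondays after the first → 23.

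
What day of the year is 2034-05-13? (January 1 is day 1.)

133

Days in months before May: 31 + 28 + 31 + 30 = 120.
Plus 13 days into May → day 133.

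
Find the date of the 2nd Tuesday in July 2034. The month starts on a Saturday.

July 2034 begins on a Saturday, so the first Tuesday is July 4 (3 days later).
The 2nd Tuesday is 1 weeks later: 4 + 7 = 11.

11 July 2034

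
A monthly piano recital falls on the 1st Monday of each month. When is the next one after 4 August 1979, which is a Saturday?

6 August 1979

August 1979 starts on a Wednesday, so its 1st Monday is 6 August 1979 (5 days in).
6 August 1979 is after 4 August 1979, so that is the next one.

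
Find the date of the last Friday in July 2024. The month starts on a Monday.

26 July 2024

July 2024 begins on a Monday, so the first Friday is July 5 (4 days later).
July 2024 has 31 days. Adding weeks: 5, 12, 19, 26 — the last one ≤ 31 is the 26th.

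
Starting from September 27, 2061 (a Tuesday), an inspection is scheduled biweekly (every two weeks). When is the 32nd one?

December 5, 2062

The 32nd occurrence is 31 intervals after the first: 31 × 14 = 434 days after September 27, 2061.
September has 30 days — 3 days to the end of September leaves 431.
From end of September to end of 2061 is 92 days (339 left).
January has 31 days (308 left).
February has 28 days (280 left).
March has 31 days (249 left).
April has 30 days (219 left).
May has 31 days (188 left).
June has 30 days (158 left).
July has 31 days (127 left).
August has 31 days (96 left).
September has 30 days (66 left).
October has 31 days (35 left).
November has 30 days (5 left).
5 days into December → December 5, 2062.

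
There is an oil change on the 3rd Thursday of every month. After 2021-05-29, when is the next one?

May 2021 starts on a Saturday; its first Thursday is the 6th, so the 3rd Thursday is the 20th — 2021-05-20.
That is not after 2021-05-29, so look at June 2021.
June 2021 starts on a Tuesday; its first Thursday is the 3rd, so the 3rd Thursday is the 17th — 2021-06-17.

2021-06-17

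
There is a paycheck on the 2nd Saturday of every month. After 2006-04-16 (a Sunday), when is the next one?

2006-05-13

April 2006 starts on a Saturday; its first Saturday is the 1st, so the 2nd Saturday is the 8th — 2006-04-08.
That is not after 2006-04-16, so look at May 2006.
May 2006 starts on a Monday; its first Saturday is the 6th, so the 2nd Saturday is the 13th — 2006-05-13.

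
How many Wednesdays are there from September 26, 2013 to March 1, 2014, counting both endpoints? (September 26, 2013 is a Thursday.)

September 26, 2013 is a Thursday; the first Wednesday on or after it is October 2, 2013 (6 days later).
From October 2, 2013 to March 1, 2014: 29 + 30 + 31 + 31 + 28 + 1 = 150 days (rest of October, November, December, January, February, March).
150 ÷ 7 = 21 full weeks with remainder 3, so 21 more Wednesdays after the first → 22.

22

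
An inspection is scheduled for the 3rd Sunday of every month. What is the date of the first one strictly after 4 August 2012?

19 August 2012

August 2012 starts on a Wednesday; its first Sunday is the 5th, so the 3rd Sunday is the 19th — 19 August 2012.
19 August 2012 is after 4 August 2012, so that is the next one.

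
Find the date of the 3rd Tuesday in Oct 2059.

The first Tuesday of Oct 2059 is Oct 7.
The 3rd Tuesday is 2 weeks later: 7 + 14 = 21.

Oct 21, 2059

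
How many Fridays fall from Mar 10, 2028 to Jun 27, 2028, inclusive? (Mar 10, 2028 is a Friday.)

Mar 10, 2028 is a Friday; the first Friday on or after it is Mar 10, 2028.
From Mar 10, 2028 to Jun 27, 2028: 21 + 30 + 31 + 27 = 109 days (rest of Mar, Apr, May, Jun).
109 ÷ 7 = 15 full weeks with remainder 4, so 15 more Fridays after the first → 16.

16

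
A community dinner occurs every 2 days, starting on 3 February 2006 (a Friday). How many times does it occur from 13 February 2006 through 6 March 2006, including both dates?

11

Occurrences land 2·i days after 3 February 2006 for i = 0, 1, 2, …
13 February 2006 is 10 days after the start; 10 ÷ 2 = 5 remainder 0. First occurrence in the window: #6 on 13 February 2006 (5×2 = 10 days in).
6 March 2006 is 31 days after the start; 31 ÷ 2 = 15 remainder 1. Last occurrence in the window: #16 on 5 March 2006.
Occurrences #6 through #16: 11 in total.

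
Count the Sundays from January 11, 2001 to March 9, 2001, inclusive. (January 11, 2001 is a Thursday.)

8

January 11, 2001 is a Thursday; the first Sunday on or after it is January 14, 2001 (3 days later).
From January 14, 2001 to March 9, 2001: 17 + 28 + 9 = 54 days (rest of January, February, March).
54 ÷ 7 = 7 full weeks with remainder 5, so 7 more Sundays after the first → 8.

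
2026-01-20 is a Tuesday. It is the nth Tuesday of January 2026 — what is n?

3rd

Day 20 falls in week ⌈20/7⌉ of the month.
Days 1–7 hold the 1st Tuesday, 8–14 the 2nd, 15–21 the 3rd, 22–28 the 4th, 29–31 the 5th.
20 is in the range for the 3rd.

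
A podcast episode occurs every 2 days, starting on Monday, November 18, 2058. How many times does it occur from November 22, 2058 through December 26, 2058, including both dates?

Occurrences land 2·i days after November 18, 2058 for i = 0, 1, 2, …
November 22, 2058 is 4 days after the start; 4 ÷ 2 = 2 remainder 0. First occurrence in the window: #3 on November 22, 2058 (2×2 = 4 days in).
December 26, 2058 is 38 days after the start; 38 ÷ 2 = 19 remainder 0. Last occurrence in the window: #20 on December 26, 2058.
Occurrences #3 through #20: 18 in total.

18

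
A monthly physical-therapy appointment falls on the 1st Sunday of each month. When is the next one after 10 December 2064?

4 January 2065

December 2064 starts on a Monday, so its 1st Sunday is 7 December 2064 (6 days in).
That is not after 10 December 2064, so look at January 2065.
January 2065 starts on a Thursday, so its 1st Sunday is 4 January 2065 (3 days in).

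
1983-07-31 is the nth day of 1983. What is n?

Days in months before July: 31 + 28 + 31 + 30 + 31 + 30 = 181.
Plus 31 days into July → day 212.

212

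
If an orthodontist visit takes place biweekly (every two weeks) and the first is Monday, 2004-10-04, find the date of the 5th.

The 5th occurrence is 4 intervals after the first: 4 × 14 = 56 days after 2004-10-04.
October has 31 days — 27 days to the end of October leaves 29.
29 days into November → 2004-11-29.

2004-11-29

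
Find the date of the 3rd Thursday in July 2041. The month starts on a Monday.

July 2041 begins on a Monday, so the first Thursday is July 4 (3 days later).
The 3rd Thursday is 2 weeks later: 4 + 14 = 18.

18 July 2041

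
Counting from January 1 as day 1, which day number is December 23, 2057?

357

Days in months before December: 31 + 28 + 31 + 30 + 31 + 30 + 31 + 31 + 30 + 31 + 30 = 334.
Plus 23 days into December → day 357.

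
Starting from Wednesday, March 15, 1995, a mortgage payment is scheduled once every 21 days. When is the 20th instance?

The 20th occurrence is 19 intervals after the first: 19 × 21 = 399 days after March 15, 1995.
March has 31 days — 16 days to the end of March leaves 383.
April has 30 days (353 left).
May has 31 days (322 left).
June has 30 days (292 left).
July has 31 days (261 left).
August has 31 days (230 left).
September has 30 days (200 left).
October has 31 days (169 left).
November has 30 days (139 left).
December has 31 days (108 left).
January has 31 days (77 left).
February has 29 days (48 left).
March has 31 days (17 left).
17 days into April → April 17, 1996.

April 17, 1996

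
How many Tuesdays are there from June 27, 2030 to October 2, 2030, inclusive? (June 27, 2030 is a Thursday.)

14

June 27, 2030 is a Thursday; the first Tuesday on or after it is July 2, 2030 (5 days later).
From July 2, 2030 to October 2, 2030: 29 + 31 + 30 + 2 = 92 days (rest of July, August, September, October).
92 ÷ 7 = 13 full weeks with remainder 1, so 13 more Tuesdays after the first → 14.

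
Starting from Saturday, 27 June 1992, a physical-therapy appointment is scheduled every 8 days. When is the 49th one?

16 July 1993

The 49th occurrence is 48 intervals after the first: 48 × 8 = 384 days after 27 June 1992.
June has 30 days — 3 days to the end of June leaves 381.
July has 31 days (350 left).
August has 31 days (319 left).
September has 30 days (289 left).
October has 31 days (258 left).
November has 30 days (228 left).
December has 31 days (197 left).
January has 31 days (166 left).
February has 28 days (138 left).
March has 31 days (107 left).
April has 30 days (77 left).
May has 31 days (46 left).
June has 30 days (16 left).
16 days into July → 16 July 1993.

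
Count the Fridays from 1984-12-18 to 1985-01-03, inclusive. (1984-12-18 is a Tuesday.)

1984-12-18 is a Tuesday; the first Friday on or after it is 1984-12-21 (3 days later).
From 1984-12-21 to 1985-01-03: 10 + 3 = 13 days (rest of December, January).
13 ÷ 7 = 1 full weeks with remainder 6, so 1 more Fridays after the first → 2.

2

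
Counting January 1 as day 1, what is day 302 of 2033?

October 29, 2033

January has 31 days (302 − 31 = 271 remain).
February has 28 days (271 − 28 = 243 remain).
March has 31 days (243 − 31 = 212 remain).
April has 30 days (212 − 30 = 182 remain).
May has 31 days (182 − 31 = 151 remain).
June has 30 days (151 − 30 = 121 remain).
July has 31 days (121 − 31 = 90 remain).
August has 31 days (90 − 31 = 59 remain).
September has 30 days (59 − 30 = 29 remain).
29 into October → October 29.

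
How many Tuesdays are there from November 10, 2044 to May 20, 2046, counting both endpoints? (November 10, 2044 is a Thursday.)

79

November 10, 2044 is a Thursday; the first Tuesday on or after it is November 15, 2044 (5 days later).
From November 15, 2044 to May 20, 2046: 46 + 365 + 140 = 551 days (rest of 2044, 2045, to May 20, 2046 in 2046).
551 ÷ 7 = 78 full weeks with remainder 5, so 78 more Tuesdays after the first → 79.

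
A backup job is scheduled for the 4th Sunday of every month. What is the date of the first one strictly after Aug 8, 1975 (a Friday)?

Aug 24, 1975

Aug 1975 starts on a Friday; its first Sunday is the 3rd, so the 4th Sunday is the 24th — Aug 24, 1975.
Aug 24, 1975 is after Aug 8, 1975, so that is the next one.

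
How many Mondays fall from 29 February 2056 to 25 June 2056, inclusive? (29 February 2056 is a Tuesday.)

29 February 2056 is a Tuesday; the first Monday on or after it is 6 March 2056 (6 days later).
From 6 March 2056 to 25 June 2056: 25 + 30 + 31 + 25 = 111 days (rest of March, April, May, June).
111 ÷ 7 = 15 full weeks with remainder 6, so 15 more Mondays after the first → 16.

16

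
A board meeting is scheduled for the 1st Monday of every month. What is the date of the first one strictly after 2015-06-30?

June 2015 starts on a Monday, so its 1st Monday is 2015-06-01.
That is not after 2015-06-30, so look at July 2015.
July 2015 starts on a Wednesday, so its 1st Monday is 2015-07-06 (5 days in).

2015-07-06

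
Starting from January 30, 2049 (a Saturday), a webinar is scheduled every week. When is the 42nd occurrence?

The 42nd occurrence is 41 intervals after the first: 41 × 7 = 287 days after January 30, 2049.
January has 31 days — 1 day to the end of January leaves 286.
February has 28 days (258 left).
March has 31 days (227 left).
April has 30 days (197 left).
May has 31 days (166 left).
June has 30 days (136 left).
July has 31 days (105 left).
August has 31 days (74 left).
September has 30 days (44 left).
October has 31 days (13 left).
13 days into November → November 13, 2049.

November 13, 2049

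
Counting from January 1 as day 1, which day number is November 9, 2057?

313

Days in months before November: 31 + 28 + 31 + 30 + 31 + 30 + 31 + 31 + 30 + 31 = 304.
Plus 9 days into November → day 313.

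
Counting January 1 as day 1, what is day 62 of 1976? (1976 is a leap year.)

Jan has 31 days (62 − 31 = 31 remain).
Feb has 29 days (31 − 29 = 2 remain).
2 into Mar → Mar 2.

Mar 2, 1976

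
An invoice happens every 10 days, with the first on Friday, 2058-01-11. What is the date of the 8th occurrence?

The 8th occurrence is 7 intervals after the first: 7 × 10 = 70 days after 2058-01-11.
January has 31 days — 20 days to the end of January leaves 50.
February has 28 days (22 left).
22 days into March → 2058-03-22.

2058-03-22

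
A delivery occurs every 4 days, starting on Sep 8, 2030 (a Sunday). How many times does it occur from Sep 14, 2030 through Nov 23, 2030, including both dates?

Occurrences land 4·i days after Sep 8, 2030 for i = 0, 1, 2, …
Sep 14, 2030 is 6 days after the start; 6 ÷ 4 = 1 remainder 2; since the remainder is 2, round up to i = 2. First occurrence in the window: #3 on Sep 16, 2030 (2×4 = 8 days in).
Nov 23, 2030 is 76 days after the start; 76 ÷ 4 = 19 remainder 0. Last occurrence in the window: #20 on Nov 23, 2030.
Occurrences #3 through #20: 18 in total.

18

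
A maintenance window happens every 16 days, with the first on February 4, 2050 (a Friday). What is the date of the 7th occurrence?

May 11, 2050

The 7th occurrence is 6 intervals after the first: 6 × 16 = 96 days after February 4, 2050.
February has 28 days — 24 days to the end of February leaves 72.
March has 31 days (41 left).
April has 30 days (11 left).
11 days into May → May 11, 2050.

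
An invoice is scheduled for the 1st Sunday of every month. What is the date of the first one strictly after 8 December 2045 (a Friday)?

December 2045 starts on a Friday, so its 1st Sunday is 3 December 2045 (2 days in).
That is not after 8 December 2045, so look at January 2046.
January 2046 starts on a Monday, so its 1st Sunday is 7 January 2046 (6 days in).

7 January 2046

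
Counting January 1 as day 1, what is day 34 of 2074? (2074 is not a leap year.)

3 February 2074

January has 31 days (34 − 31 = 3 remain).
3 into February → February 3.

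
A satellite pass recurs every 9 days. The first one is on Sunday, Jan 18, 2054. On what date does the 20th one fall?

The 20th occurrence is 19 intervals after the first: 19 × 9 = 171 days after Jan 18, 2054.
Jan has 31 days — 13 days to the end of Jan leaves 158.
Feb has 28 days (130 left).
Mar has 31 days (99 left).
Apr has 30 days (69 left).
May has 31 days (38 left).
Jun has 30 days (8 left).
8 days into Jul → Jul 8, 2054.

Jul 8, 2054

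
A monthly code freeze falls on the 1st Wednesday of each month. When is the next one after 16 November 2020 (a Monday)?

2 December 2020

November 2020 starts on a Sunday, so its 1st Wednesday is 4 November 2020 (3 days in).
That is not after 16 November 2020, so look at December 2020.
December 2020 starts on a Tuesday, so its 1st Wednesday is 2 December 2020 (1 day in).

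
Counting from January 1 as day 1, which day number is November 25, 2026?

329

Days in months before November: 31 + 28 + 31 + 30 + 31 + 30 + 31 + 31 + 30 + 31 = 304.
Plus 25 days into November → day 329.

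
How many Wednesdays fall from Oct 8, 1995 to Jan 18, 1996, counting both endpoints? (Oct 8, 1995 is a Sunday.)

15

Oct 8, 1995 is a Sunday; the first Wednesday on or after it is Oct 11, 1995 (3 days later).
From Oct 11, 1995 to Jan 18, 1996: 20 + 30 + 31 + 18 = 99 days (rest of Oct, Nov, Dec, Jan).
99 ÷ 7 = 14 full weeks with remainder 1, so 14 more Wednesdays after the first → 15.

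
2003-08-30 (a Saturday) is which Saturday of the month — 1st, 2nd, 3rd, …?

Day 30 falls in week ⌈30/7⌉ of the month.
Days 1–7 hold the 1st Saturday, 8–14 the 2nd, 15–21 the 3rd, 22–28 the 4th, 29–31 the 5th.
30 is in the range for the 5th.

5th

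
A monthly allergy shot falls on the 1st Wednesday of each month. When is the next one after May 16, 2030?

May 2030 starts on a Wednesday, so its 1st Wednesday is May 1, 2030.
That is not after May 16, 2030, so look at Jun 2030.
Jun 2030 starts on a Saturday, so its 1st Wednesday is Jun 5, 2030 (4 days in).

Jun 5, 2030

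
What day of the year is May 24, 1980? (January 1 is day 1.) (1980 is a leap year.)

145

Days in months before May: 31 + 29 + 31 + 30 = 121.
Plus 24 days into May → day 145.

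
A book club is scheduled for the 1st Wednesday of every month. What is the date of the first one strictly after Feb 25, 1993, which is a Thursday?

Mar 3, 1993

Feb 1993 starts on a Monday, so its 1st Wednesday is Feb 3, 1993 (2 days in).
That is not after Feb 25, 1993, so look at Mar 1993.
Mar 1993 starts on a Monday, so its 1st Wednesday is Mar 3, 1993 (2 days in).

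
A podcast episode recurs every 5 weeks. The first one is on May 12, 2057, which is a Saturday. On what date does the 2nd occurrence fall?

The 2nd occurrence is 1 interval after the first: 1 × 35 = 35 days after May 12, 2057.
May has 31 days — 19 days to the end of May leaves 16.
16 days into June → June 16, 2057.

June 16, 2057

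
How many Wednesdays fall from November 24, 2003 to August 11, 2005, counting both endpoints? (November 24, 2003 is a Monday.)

November 24, 2003 is a Monday; the first Wednesday on or after it is November 26, 2003 (2 days later).
From November 26, 2003 to August 11, 2005: 35 + 366 + 223 = 624 days (rest of 2003, 2004, to August 11, 2005 in 2005).
624 ÷ 7 = 89 full weeks with remainder 1, so 89 more Wednesdays after the first → 90.

90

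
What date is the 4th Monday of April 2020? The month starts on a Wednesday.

2020-04-27

April 2020 begins on a Wednesday, so the first Monday is April 6 (5 days later).
The 4th Monday is 3 weeks later: 6 + 21 = 27.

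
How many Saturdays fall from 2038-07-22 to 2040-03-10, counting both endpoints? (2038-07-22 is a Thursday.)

86

2038-07-22 is a Thursday; the first Saturday on or after it is 2038-07-24 (2 days later).
From 2038-07-24 to 2040-03-10: 160 + 365 + 70 = 595 days (rest of 2038, 2039, to 2040-03-10 in 2040).
595 ÷ 7 = 85 full weeks with remainder 0, so 85 more Saturdays after the first → 86.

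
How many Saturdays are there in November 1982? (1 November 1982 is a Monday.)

1 November 1982 is a Monday; the first Saturday on or after it is 6 November 1982 (5 days later).
From 6 November 1982 to 30 November 1982 is 30 − 6 = 24 days.
24 ÷ 7 = 3 full weeks with remainder 3, so 3 more Saturdays after the first → 4.

4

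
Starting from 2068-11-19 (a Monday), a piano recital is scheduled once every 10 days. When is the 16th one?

2069-04-18

The 16th occurrence is 15 intervals after the first: 15 × 10 = 150 days after 2068-11-19.
November has 30 days — 11 days to the end of November leaves 139.
December has 31 days (108 left).
January has 31 days (77 left).
February has 28 days (49 left).
March has 31 days (18 left).
18 days into April → 2069-04-18.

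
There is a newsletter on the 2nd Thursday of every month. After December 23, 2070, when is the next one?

January 8, 2071

December 2070 starts on a Monday; its first Thursday is the 4th, so the 2nd Thursday is the 11th — December 11, 2070.
That is not after December 23, 2070, so look at January 2071.
January 2071 starts on a Thursday; its first Thursday is the 1st, so the 2nd Thursday is the 8th — January 8, 2071.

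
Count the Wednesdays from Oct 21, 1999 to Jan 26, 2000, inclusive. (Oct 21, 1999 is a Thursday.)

14

Oct 21, 1999 is a Thursday; the first Wednesday on or after it is Oct 27, 1999 (6 days later).
From Oct 27, 1999 to Jan 26, 2000: 4 + 30 + 31 + 26 = 91 days (rest of Oct, Nov, Dec, Jan).
91 ÷ 7 = 13 full weeks with remainder 0, so 13 more Wednesdays after the first → 14.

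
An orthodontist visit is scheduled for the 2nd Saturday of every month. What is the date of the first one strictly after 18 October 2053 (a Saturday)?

October 2053 starts on a Wednesday; its first Saturday is the 4th, so the 2nd Saturday is the 11th — 11 October 2053.
That is not after 18 October 2053, so look at November 2053.
November 2053 starts on a Saturday; its first Saturday is the 1st, so the 2nd Saturday is the 8th — 8 November 2053.

8 November 2053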